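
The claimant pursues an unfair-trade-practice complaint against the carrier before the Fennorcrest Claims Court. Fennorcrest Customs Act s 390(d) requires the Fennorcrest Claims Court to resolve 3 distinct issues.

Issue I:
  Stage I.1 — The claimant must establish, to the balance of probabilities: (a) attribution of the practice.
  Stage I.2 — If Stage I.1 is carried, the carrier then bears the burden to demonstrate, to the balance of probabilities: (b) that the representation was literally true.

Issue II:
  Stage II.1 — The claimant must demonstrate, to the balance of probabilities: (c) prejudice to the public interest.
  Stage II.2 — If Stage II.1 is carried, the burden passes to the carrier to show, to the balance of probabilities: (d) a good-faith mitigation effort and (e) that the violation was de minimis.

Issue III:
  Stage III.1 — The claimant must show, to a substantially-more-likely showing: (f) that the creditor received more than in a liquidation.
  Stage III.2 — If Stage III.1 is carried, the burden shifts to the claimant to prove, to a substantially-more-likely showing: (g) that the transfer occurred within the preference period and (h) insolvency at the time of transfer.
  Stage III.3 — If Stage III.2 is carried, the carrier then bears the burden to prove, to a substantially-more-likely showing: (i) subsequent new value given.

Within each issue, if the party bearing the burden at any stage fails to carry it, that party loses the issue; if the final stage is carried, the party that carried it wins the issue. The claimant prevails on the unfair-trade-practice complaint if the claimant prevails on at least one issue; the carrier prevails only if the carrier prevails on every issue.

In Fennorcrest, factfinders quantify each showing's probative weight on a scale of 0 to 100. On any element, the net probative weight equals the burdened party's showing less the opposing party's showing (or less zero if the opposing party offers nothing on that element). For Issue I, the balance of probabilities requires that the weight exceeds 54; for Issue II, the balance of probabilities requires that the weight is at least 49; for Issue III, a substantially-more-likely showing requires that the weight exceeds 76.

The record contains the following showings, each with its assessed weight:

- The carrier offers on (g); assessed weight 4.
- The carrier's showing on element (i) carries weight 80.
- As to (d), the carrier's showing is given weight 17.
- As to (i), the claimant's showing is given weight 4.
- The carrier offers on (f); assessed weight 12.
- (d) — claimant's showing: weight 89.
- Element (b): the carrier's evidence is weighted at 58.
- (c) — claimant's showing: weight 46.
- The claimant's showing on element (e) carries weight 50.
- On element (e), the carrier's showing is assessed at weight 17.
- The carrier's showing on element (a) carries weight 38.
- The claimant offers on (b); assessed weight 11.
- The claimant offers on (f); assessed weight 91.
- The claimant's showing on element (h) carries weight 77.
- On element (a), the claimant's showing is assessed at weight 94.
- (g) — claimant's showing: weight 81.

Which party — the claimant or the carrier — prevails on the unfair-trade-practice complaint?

claimant

— Issue I —
Stage I.1 (claimant, the balance of probabilities, weight exceeds 54): (a) net 94−38=56 > 54 — meets.
  Stage I.1 is satisfied; the onus moves to the carrier.
Stage I.2 (carrier, the balance of probabilities, weight exceeds 54): (b) net 58−11=47 ≤ 54 — fails.
  Stage I.2 not carried; the carrier fails its burden.
So the claimant prevails on this issue.
— Issue II —
Stage II.1 — burden on claimant; standard: the balance of probabilities (weight is at least 49).
    (c): 46 < 49 [not met]
  Not every element is met, so the claimant fails to carry Stage II.1.
The carrier prevails on this issue.
— Issue III —
Stage III.1 — burden on claimant; standard: a substantially-more-likely showing (weight exceeds 76).
    (f): 91 − 12 = 79 > 76 [met]
  All elements met. The claimant retains the burden for Stage III.2.
Stage III.2 — burden on claimant; standard: a substantially-more-likely showing (weight exceeds 76).
    (g): 81 − 4 = 77 > 76 [met]
    (h): 77 > 76 [met]
  The claimant carries Stage III.2; the carrier now bears the burden.
Stage III.3 — burden on carrier; standard: a substantially-more-likely showing (weight exceeds 76).
    (i): 80 − 4 = 76 ≤ 76 [not met]
  The carrier does not carry Stage III.3.
So the claimant prevails on this issue.
Per-issue: Issue I → claimant; Issue II → carrier; Issue III → claimant. The claimant must prevail on at least one issue; overall, the claimant prevails.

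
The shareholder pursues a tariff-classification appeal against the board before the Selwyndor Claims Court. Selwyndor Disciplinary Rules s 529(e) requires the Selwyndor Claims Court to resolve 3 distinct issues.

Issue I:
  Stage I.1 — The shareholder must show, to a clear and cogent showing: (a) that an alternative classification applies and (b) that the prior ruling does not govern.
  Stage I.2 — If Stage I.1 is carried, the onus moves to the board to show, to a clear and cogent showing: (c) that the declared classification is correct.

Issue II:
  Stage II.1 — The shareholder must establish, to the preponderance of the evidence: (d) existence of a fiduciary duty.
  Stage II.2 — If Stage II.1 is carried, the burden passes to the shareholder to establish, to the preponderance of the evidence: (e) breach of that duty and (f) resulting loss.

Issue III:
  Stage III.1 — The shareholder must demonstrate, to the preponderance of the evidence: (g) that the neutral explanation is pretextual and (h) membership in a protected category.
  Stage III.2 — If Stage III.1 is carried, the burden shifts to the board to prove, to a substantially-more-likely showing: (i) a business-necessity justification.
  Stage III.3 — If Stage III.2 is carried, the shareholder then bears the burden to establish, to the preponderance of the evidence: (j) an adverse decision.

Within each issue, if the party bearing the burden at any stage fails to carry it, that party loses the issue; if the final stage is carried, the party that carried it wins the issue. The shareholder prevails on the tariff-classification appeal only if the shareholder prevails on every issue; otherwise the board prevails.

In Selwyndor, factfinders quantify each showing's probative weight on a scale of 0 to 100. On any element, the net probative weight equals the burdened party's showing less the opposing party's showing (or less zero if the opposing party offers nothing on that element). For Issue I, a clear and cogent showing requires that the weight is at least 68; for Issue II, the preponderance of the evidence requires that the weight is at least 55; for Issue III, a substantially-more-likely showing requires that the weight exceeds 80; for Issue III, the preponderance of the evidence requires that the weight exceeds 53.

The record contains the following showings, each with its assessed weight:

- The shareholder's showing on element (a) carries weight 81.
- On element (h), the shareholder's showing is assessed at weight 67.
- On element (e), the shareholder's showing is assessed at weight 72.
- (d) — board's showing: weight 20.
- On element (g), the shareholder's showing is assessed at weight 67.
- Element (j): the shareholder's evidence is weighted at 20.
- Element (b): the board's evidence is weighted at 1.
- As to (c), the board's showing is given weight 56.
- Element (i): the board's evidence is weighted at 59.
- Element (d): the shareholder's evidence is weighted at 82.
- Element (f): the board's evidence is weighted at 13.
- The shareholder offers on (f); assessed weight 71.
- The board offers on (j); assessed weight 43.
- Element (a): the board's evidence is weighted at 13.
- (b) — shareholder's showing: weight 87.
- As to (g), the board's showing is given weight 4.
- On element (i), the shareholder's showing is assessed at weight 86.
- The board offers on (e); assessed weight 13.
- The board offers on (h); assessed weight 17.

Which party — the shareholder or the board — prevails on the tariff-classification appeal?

— Issue I —
Stage I.1 — burden on shareholder; standard: a clear and cogent showing (weight is at least 68).
    (a): 81 − 13 = 68 ≥ 68 [met]
    (b): 87 − 1 = 86 ≥ 68 [met]
  The shareholder carries Stage I.1; the board now bears the burden.
Stage I.2 — burden on board; standard: a clear and cogent showing (weight is at least 68).
    (c): 56 < 68 [not met]
  Stage I.2 not carried; the board fails its burden.
So the shareholder prevails on this issue.
— Issue II —
At Stage II.1 the shareholder must meet the preponderance of the evidence (weight is at least 55): on (d) the weight is 82 less the opposing 20 gives net 62, ≥ 55, so (d) meets the standard.
  Stage II.1 carried; the burden remains with the shareholder.
At Stage II.2 the shareholder must meet the preponderance of the evidence (weight is at least 55): on (e) the weight is 72 less the opposing 13 gives net 59, ≥ 55, so (e) meets the standard; on (f) the weight is 71 less the opposing 13 gives net 58, which does reach 55, so (f) meets the standard.
  Stage II.2 carried; the final stage is satisfied.
All stages carried — the shareholder prevails on this issue.
— Issue III —
Stage III.1 — burden on shareholder; standard: the preponderance of the evidence (weight exceeds 53).
    (g): 67 − 4 = 63 > 53 [met]
    (h): 67 − 17 = 50 ≤ 53 [not met]
  Not every element is met, so the shareholder fails to carry Stage III.1.
The analysis ends at Stage III.1; the board prevails on this issue.
Per-issue: Issue I → shareholder; Issue II → shareholder; Issue III → board. The shareholder must prevail on every issue; overall, the board prevails.

board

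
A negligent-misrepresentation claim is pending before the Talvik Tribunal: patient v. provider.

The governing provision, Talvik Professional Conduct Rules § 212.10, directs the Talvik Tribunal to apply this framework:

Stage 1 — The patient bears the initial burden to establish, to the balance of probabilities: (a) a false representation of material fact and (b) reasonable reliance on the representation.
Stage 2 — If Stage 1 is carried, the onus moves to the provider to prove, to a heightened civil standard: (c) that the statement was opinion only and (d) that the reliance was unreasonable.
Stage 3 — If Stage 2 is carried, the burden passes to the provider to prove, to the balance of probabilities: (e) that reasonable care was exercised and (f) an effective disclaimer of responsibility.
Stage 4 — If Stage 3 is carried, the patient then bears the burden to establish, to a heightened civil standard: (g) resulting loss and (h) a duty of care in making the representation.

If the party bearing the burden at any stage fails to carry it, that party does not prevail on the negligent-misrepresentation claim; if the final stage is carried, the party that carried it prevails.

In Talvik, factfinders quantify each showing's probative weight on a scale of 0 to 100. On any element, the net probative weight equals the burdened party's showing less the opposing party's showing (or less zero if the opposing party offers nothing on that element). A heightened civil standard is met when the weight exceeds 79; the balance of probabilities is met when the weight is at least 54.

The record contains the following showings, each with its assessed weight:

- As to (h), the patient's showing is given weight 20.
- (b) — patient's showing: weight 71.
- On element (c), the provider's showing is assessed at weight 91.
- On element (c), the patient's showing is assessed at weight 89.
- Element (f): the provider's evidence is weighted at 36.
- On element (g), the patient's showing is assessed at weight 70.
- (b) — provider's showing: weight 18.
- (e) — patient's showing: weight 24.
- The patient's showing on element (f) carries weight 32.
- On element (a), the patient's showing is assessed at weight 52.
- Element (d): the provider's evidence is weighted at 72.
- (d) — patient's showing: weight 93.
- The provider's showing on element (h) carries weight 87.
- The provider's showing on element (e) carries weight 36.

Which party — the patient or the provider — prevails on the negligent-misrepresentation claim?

provider

Stage 1 — burden on patient; standard: the balance of probabilities (weight is at least 54).
    (a): 52 < 54 [not met]
    (b): 71 − 18 = 53 < 54 [not met]
  Not every element is met, so the patient fails to carry Stage 1.
The analysis ends at Stage 1; the provider prevails.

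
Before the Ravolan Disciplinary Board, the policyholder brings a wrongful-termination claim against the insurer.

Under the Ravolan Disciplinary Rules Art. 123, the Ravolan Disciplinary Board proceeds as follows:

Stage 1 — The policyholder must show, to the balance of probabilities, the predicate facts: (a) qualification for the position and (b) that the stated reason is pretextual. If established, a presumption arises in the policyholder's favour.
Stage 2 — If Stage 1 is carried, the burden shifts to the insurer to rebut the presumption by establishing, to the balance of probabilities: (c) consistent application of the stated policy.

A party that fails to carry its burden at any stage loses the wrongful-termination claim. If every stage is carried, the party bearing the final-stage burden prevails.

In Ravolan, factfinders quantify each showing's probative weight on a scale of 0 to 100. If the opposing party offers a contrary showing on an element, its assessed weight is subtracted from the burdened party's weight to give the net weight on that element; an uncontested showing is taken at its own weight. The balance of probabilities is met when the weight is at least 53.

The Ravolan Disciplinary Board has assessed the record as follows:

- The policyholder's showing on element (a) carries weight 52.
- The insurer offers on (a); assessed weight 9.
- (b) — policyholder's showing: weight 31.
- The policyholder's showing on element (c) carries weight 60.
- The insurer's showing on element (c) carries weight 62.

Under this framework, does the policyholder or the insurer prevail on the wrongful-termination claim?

insurer

At Stage 1 the policyholder must meet the balance of probabilities (weight is at least 53): on (a) the weight is 52 less the opposing 9 gives net 43, which does not reach 53, so (a) does not meet the standard; on (b) the weight is 31, which does not reach 53, so (b) does not meet the standard.
  The policyholder does not carry Stage 1.
The analysis ends at Stage 1; the insurer prevails.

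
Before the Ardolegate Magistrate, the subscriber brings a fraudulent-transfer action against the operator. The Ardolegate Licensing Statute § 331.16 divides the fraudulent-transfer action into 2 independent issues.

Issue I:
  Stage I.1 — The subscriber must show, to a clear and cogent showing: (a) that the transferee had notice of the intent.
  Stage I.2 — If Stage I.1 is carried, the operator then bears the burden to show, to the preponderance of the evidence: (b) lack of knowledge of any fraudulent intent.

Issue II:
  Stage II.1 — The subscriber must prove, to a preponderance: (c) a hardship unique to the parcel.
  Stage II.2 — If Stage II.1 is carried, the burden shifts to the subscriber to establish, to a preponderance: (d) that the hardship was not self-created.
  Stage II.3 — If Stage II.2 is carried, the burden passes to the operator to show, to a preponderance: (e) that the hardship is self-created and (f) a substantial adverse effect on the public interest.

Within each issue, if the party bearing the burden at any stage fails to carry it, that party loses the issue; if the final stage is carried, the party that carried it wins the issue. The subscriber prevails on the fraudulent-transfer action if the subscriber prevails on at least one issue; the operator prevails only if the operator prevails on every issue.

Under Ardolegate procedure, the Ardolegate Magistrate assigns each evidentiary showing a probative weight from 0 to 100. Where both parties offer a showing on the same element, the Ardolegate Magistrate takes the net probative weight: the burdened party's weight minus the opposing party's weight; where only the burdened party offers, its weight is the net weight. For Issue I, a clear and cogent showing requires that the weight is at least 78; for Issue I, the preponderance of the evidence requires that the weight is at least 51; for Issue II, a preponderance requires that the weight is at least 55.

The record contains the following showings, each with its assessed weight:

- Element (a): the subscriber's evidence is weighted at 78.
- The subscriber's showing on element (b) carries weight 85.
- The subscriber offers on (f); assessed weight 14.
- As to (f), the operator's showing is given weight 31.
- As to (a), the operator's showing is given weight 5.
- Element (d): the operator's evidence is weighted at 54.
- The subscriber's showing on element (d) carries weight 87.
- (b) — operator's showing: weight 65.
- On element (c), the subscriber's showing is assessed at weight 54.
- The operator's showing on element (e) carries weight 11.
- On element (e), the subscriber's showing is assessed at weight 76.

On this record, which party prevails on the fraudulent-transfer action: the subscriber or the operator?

— Issue I —
Stage I.1 — burden on subscriber; standard: a clear and cogent showing (weight is at least 78).
    (a): 78 − 5 = 73 < 78 [not met]
  Stage I.1 not carried; the subscriber fails its burden.
So the operator prevails on this issue.
— Issue II —
Stage II.1 — burden on subscriber; standard: a preponderance (weight is at least 55).
    (c): 54 < 55 [not met]
  Stage II.1 not carried; the subscriber fails its burden.
So the operator prevails on this issue.
Per-issue: Issue I → operator; Issue II → operator. The subscriber must prevail on at least one issue; overall, the operator prevails.

operator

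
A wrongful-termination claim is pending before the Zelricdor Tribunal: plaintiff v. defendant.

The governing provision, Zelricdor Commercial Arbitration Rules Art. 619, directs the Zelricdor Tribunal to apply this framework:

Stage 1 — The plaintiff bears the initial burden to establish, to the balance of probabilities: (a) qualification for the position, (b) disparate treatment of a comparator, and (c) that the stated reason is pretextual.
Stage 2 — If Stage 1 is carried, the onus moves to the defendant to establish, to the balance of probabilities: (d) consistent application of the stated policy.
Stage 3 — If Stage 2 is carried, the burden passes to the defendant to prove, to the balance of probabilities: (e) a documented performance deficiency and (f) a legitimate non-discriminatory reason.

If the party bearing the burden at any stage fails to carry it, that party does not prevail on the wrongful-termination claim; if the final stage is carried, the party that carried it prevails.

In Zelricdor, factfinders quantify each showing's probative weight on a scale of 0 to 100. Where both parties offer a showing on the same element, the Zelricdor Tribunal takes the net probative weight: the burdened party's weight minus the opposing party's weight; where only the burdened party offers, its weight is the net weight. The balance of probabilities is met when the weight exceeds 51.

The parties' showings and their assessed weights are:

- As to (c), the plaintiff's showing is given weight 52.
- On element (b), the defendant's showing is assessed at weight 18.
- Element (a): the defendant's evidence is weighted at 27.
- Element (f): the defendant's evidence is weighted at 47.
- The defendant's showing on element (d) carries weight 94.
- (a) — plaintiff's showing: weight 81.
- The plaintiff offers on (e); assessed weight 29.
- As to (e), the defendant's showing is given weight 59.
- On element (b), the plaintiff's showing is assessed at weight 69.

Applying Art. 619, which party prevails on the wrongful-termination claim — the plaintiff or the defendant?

defendant

Stage 1 (plaintiff, the balance of probabilities, weight exceeds 51): (a) net 81−27=54 > 51 — meets; (b) net 69−18=51 ≤ 51 — fails; (c) 52 > 51 — meets.
  The plaintiff does not carry Stage 1.
The defendant prevails.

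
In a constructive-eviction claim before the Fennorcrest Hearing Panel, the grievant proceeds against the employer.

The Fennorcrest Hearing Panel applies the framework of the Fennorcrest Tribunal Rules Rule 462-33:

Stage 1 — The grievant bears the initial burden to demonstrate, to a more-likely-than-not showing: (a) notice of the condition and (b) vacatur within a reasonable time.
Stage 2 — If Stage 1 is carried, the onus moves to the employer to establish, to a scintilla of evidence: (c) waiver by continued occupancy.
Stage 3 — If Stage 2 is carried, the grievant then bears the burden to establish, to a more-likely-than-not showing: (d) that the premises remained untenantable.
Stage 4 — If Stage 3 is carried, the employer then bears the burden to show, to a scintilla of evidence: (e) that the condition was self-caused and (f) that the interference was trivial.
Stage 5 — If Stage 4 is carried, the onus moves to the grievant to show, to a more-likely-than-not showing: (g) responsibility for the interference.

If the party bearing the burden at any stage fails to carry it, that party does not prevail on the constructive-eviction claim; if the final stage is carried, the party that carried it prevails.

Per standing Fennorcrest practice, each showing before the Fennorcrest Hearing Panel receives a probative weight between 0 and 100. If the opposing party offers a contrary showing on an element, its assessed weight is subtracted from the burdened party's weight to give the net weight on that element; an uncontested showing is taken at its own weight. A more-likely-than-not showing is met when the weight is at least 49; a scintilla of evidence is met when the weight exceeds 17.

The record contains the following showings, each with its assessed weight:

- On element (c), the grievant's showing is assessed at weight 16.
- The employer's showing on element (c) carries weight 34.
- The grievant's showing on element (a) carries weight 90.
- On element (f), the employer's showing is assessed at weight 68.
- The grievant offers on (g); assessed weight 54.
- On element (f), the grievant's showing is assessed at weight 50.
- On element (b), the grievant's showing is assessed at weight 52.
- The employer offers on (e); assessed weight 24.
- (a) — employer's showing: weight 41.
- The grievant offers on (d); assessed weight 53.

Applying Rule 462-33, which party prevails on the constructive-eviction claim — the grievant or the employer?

grievant

Stage 1 (grievant, a more-likely-than-not showing, weight is at least 49): (a) net 90−41=49 ≥ 49 — meets; (b) 52 ≥ 49 — meets.
  Stage 1 is satisfied; the onus moves to the employer.
Stage 2 (employer, a scintilla of evidence, weight exceeds 17): (c) net 34−16=18 > 17 — meets.
  The employer carries Stage 2; the grievant now bears the burden.
Stage 3 (grievant, a more-likely-than-not showing, weight is at least 49): (d) 53 ≥ 49 — meets.
  Stage 3 carried; the burden shifts to the employer.
Stage 4 (employer, a scintilla of evidence, weight exceeds 17): (e) 24 > 17 — meets; (f) net 68−50=18 > 17 — meets.
  All elements met. The burden passes to the grievant.
Stage 5 (grievant, a more-likely-than-not showing, weight is at least 49): (g) 54 ≥ 49 — meets.
  Stage 5 carried; the final stage is satisfied.
All stages carried — the grievant prevails.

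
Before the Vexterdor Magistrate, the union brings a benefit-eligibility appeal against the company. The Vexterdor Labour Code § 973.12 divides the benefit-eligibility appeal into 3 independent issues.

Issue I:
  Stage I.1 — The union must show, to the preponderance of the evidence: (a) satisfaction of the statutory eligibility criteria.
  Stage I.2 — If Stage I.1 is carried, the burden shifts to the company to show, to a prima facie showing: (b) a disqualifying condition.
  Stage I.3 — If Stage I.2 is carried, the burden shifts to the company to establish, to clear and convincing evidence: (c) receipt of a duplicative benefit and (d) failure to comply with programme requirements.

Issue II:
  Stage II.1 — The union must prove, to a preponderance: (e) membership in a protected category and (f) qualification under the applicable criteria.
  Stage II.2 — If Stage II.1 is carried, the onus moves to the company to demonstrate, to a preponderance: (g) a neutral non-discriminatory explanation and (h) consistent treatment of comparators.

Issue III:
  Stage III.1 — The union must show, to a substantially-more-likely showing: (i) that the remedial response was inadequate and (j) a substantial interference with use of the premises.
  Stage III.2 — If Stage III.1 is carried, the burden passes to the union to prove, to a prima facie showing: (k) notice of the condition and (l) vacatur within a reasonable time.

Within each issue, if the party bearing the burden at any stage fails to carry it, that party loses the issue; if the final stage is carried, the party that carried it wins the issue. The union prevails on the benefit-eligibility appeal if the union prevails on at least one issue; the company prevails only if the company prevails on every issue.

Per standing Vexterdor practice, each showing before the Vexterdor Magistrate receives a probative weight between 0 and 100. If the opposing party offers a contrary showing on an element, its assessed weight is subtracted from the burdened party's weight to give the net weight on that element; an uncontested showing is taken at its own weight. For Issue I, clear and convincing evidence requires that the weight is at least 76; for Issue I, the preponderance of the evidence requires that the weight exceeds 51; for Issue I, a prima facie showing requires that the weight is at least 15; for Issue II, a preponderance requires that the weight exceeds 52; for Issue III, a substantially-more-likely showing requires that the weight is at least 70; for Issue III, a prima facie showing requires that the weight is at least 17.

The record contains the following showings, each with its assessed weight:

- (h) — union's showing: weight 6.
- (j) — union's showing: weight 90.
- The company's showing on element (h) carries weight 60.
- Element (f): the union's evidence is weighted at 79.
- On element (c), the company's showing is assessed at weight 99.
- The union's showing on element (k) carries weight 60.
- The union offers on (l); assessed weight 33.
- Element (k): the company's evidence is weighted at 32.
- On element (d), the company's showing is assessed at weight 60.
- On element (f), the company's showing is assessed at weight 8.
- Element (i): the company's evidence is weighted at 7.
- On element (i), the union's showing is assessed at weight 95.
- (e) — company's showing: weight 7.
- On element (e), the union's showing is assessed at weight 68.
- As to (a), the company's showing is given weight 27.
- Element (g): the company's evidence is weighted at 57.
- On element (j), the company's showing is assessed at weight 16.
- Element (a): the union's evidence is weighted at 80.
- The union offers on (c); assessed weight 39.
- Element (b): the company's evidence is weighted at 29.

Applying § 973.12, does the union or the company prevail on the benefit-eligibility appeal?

— Issue I —
Stage I.1 — burden on union; standard: the preponderance of the evidence (weight exceeds 51).
    (a): 80 − 27 = 53 > 51 [met]
  The union carries Stage I.1; the company now bears the burden.
Stage I.2 — burden on company; standard: a prima facie showing (weight is at least 15).
    (b): 29 ≥ 15 [met]
  Stage I.2 carried; the burden remains with the company.
Stage I.3 — burden on company; standard: clear and convincing evidence (weight is at least 76).
    (c): 99 − 39 = 60 < 76 [not met]
    (d): 60 < 76 [not met]
  The company does not carry Stage I.3.
So the union prevails on this issue.
— Issue II —
At Stage II.1 the union must meet a preponderance (weight exceeds 52): on (e) the weight is 68 less the opposing 7 gives net 61, which does exceed 52, so (e) meets the standard; on (f) the weight is 79 less the opposing 8 gives net 71, > 52, so (f) meets the standard.
  Stage II.1 is satisfied; the onus moves to the company.
At Stage II.2 the company must meet a preponderance (weight exceeds 52): on (g) the weight is 57, which does exceed 52, so (g) meets the standard; on (h) the weight is 60 less the opposing 6 gives net 54, which does exceed 52, so (h) meets the standard.
  The company carries the last stage.
Every stage carried; the company prevails on this issue.
— Issue III —
At Stage III.1 the union must meet a substantially-more-likely showing (weight is at least 70): on (i) the weight is 95 less the opposing 7 gives net 88, which does reach 70, so (i) meets the standard; on (j) the weight is 90 less the opposing 16 gives net 74, ≥ 70, so (j) meets the standard.
  All elements met. The union retains the burden for Stage III.2.
At Stage III.2 the union must meet a prima facie showing (weight is at least 17): on (k) the weight is 60 less the opposing 32 gives net 28, ≥ 17, so (k) meets the standard; on (l) the weight is 33, which does reach 17, so (l) meets the standard.
  Stage III.2 carried; the final stage is satisfied.
Every stage carried; the union prevails on this issue.
Per-issue: Issue I → union; Issue II → company; Issue III → union. The union must prevail on at least one issue; overall, the union prevails.

union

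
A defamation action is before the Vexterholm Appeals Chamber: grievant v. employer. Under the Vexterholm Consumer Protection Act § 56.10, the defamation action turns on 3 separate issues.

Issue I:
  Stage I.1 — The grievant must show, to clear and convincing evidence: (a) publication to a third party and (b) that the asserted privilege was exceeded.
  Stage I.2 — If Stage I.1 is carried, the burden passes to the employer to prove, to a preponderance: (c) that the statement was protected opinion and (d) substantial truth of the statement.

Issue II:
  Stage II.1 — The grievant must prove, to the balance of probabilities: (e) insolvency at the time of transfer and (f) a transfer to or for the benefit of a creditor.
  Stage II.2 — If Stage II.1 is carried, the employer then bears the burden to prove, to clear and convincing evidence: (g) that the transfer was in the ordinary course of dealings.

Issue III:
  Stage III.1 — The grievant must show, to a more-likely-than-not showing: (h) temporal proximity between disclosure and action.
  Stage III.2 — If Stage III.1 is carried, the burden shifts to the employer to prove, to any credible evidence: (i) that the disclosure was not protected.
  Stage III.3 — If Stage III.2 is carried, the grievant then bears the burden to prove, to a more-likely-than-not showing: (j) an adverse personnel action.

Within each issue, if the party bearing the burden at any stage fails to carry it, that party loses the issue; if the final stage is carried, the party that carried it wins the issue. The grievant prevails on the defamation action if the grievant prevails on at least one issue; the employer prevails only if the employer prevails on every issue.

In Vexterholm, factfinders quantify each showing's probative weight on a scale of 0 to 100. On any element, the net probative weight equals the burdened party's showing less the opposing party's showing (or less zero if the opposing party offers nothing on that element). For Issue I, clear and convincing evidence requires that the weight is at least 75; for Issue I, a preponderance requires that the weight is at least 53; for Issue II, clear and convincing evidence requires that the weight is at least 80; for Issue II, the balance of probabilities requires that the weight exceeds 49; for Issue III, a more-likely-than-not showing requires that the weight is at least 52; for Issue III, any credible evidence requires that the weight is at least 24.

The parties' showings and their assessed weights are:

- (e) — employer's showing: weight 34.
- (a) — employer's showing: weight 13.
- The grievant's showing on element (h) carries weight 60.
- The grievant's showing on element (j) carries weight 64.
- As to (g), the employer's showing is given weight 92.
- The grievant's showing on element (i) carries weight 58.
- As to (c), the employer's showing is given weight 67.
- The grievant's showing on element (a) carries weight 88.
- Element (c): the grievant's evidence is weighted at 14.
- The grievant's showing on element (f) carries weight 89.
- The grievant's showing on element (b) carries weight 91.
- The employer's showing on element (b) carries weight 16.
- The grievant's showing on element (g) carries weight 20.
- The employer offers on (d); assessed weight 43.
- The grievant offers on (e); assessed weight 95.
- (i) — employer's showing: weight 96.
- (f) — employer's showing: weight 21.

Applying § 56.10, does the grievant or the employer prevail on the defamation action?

grievant

— Issue I —
Stage I.1 — burden on grievant; standard: clear and convincing evidence (weight is at least 75).
    (a): 88 − 13 = 75 ≥ 75 [met]
    (b): 91 − 16 = 75 ≥ 75 [met]
  Stage I.1 carried; the burden shifts to the employer.
Stage I.2 — burden on employer; standard: a preponderance (weight is at least 53).
    (c): 67 − 14 = 53 ≥ 53 [met]
    (d): 43 < 53 [not met]
  Stage I.2 not carried; the employer fails its burden.
So the grievant prevails on this issue.
— Issue II —
Stage II.1 — burden on grievant; standard: the balance of probabilities (weight exceeds 49).
    (e): 95 − 34 = 61 > 49 [met]
    (f): 89 − 21 = 68 > 49 [met]
  All elements met. The burden passes to the employer.
Stage II.2 — burden on employer; standard: clear and convincing evidence (weight is at least 80).
    (g): 92 − 20 = 72 < 80 [not met]
  Not every element is met, so the employer fails to carry Stage II.2.
So the grievant prevails on this issue.
— Issue III —
Stage III.1 — burden on grievant; standard: a more-likely-than-not showing (weight is at least 52).
    (h): 60 ≥ 52 [met]
  Stage III.1 is satisfied; the onus moves to the employer.
Stage III.2 — burden on employer; standard: any credible evidence (weight is at least 24).
    (i): 96 − 58 = 38 ≥ 24 [met]
  The employer carries Stage III.2; the grievant now bears the burden.
Stage III.3 — burden on grievant; standard: a more-likely-than-not showing (weight is at least 52).
    (j): 64 ≥ 52 [met]
  All elements met at the final stage.
Every stage carried; the grievant prevails on this issue.
Per-issue: Issue I → grievant; Issue II → grievant; Issue III → grievant. The grievant must prevail on at least one issue; overall, the grievant prevails.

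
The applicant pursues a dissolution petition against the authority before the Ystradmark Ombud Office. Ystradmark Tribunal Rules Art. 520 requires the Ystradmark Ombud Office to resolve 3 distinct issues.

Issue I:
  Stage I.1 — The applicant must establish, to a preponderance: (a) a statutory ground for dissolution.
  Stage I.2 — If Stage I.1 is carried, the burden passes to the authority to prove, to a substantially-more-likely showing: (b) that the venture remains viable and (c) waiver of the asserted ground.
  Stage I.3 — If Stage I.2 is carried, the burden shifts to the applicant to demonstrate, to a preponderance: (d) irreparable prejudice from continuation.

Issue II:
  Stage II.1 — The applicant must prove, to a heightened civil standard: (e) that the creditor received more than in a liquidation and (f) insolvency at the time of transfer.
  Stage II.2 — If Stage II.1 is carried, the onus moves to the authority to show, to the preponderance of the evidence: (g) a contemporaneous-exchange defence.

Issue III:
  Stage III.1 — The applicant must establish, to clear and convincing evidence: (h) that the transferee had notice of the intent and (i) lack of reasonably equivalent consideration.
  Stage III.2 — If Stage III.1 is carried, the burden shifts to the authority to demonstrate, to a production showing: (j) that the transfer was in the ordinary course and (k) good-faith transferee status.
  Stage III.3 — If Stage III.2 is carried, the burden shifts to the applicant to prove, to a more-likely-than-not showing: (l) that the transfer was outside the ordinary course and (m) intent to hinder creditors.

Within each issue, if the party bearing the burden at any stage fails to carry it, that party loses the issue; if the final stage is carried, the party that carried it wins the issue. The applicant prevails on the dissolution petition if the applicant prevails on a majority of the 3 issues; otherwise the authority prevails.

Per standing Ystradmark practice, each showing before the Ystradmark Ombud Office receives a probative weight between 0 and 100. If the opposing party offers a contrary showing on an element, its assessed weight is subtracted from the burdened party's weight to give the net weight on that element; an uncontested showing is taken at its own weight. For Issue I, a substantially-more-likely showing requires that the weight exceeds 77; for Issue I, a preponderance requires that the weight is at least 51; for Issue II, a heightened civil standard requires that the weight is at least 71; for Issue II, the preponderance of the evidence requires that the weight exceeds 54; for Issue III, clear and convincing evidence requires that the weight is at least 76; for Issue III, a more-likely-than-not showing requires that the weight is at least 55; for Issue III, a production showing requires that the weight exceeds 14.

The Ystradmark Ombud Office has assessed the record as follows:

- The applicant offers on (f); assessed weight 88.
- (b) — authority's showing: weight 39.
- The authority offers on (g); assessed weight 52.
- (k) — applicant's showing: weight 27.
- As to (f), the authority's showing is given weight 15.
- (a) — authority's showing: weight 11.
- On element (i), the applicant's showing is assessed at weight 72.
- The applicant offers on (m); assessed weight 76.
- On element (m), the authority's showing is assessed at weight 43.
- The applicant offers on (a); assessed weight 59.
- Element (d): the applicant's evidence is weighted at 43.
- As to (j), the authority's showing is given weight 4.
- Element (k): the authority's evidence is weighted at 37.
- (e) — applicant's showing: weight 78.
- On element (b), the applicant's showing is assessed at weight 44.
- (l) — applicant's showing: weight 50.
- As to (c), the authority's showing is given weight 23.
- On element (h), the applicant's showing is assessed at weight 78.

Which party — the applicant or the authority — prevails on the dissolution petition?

— Issue I —
At Stage I.1 the applicant must meet a preponderance (weight is at least 51): on (a) the weight is 59 less the opposing 11 gives net 48, < 51, so (a) does not meet the standard.
  Not every element is met, so the applicant fails to carry Stage I.1.
So the authority prevails on this issue.
— Issue II —
Stage II.1 — burden on applicant; standard: a heightened civil standard (weight is at least 71).
    (e): 78 ≥ 71 [met]
    (f): 88 − 15 = 73 ≥ 71 [met]
  The applicant carries Stage II.1; the authority now bears the burden.
Stage II.2 — burden on authority; standard: the preponderance of the evidence (weight exceeds 54).
    (g): 52 ≤ 54 [not met]
  Stage II.2 not carried; the authority fails its burden.
So the applicant prevails on this issue.
— Issue III —
Stage III.1 (applicant, clear and convincing evidence, weight is at least 76): (h) 78 ≥ 76 — meets; (i) 72 < 76 — fails.
  Not every element is met, so the applicant fails to carry Stage III.1.
The authority prevails on this issue.
Per-issue: Issue I → authority; Issue II → applicant; Issue III → authority. The applicant must prevail on a majority of issues; overall, the authority prevails.

authority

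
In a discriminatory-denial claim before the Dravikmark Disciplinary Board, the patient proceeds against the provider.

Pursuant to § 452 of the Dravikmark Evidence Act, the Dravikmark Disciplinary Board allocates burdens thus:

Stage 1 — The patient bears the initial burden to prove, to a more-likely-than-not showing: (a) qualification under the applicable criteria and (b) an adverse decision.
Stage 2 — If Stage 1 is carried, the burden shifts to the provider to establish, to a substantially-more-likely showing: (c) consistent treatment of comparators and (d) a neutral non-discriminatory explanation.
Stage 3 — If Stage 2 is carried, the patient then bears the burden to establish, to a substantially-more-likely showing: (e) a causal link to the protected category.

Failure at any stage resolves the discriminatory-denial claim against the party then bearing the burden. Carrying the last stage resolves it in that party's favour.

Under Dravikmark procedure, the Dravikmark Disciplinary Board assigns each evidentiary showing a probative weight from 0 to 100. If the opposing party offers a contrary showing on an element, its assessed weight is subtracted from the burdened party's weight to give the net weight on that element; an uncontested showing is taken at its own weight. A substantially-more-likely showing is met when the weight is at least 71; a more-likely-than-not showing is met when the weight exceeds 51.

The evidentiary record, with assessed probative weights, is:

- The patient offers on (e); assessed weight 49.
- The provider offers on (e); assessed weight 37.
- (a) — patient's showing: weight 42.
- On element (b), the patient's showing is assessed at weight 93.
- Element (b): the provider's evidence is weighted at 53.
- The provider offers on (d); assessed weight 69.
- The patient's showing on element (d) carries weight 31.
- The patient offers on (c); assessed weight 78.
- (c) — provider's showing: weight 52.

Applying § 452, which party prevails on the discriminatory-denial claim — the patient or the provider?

Stage 1 — burden on patient; standard: a more-likely-than-not showing (weight exceeds 51).
    (a): 42 ≤ 51 [not met]
    (b): 93 − 53 = 40 ≤ 51 [not met]
  Not every element is met, so the patient fails to carry Stage 1.
The analysis ends at Stage 1; the provider prevails.

provider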